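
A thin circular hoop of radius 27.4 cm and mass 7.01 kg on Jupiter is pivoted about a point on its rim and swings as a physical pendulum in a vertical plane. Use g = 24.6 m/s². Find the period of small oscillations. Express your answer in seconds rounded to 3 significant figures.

I_cm = mr² = 0.5263 kg·m². The pivot is at distance d = 0.274 m from the centre of mass.
By the parallel-axis theorem, I = I_cm + md² = 0.5263 + 0.5263 = 1.053 kg·m².
T = 2π√(I/(mgd)) = 2π√(1.053/(7.01 × 24.6 × 0.274)) = 0.938 s.

0.938 s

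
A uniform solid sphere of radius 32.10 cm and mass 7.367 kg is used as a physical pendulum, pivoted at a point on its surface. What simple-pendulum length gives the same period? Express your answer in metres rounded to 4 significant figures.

The equivalent simple-pendulum length is L_eq = I/(md), where I is about the pivot and d = 0.32100 m.
I_cm = (2/5)mR² = 0.30364 kg·m², so I = I_cm + md² = 0.30364 + 0.75910 = 1.0627 kg·m².
L_eq = 1.0627/(7.367 × 0.32100) = 0.4494 m.

0.4494 m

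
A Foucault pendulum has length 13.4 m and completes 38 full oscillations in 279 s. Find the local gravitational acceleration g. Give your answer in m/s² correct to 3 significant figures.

T = 279/38 = 7.342 s.
From T = 2π√(L/g), g = 4π²L/T² = 4π² × 13.4/7.342² = 9.81 m/s².

9.81 m/s²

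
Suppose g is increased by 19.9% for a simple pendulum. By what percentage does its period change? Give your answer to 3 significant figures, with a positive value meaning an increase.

T ∝ 1/√g, so T'/T = 1/√(1.199) = 0.9133.
Percentage change in T = (0.9133 − 1) × 100% = -8.67%.

-8.67%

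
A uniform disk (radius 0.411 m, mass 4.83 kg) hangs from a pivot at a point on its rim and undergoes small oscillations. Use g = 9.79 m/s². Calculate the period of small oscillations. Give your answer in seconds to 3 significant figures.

I_cm = ½mr² = 0.4079 kg·m². The pivot is at distance d = 0.411 m from the centre of mass.
By the parallel-axis theorem, I = I_cm + md² = 0.4079 + 0.8159 = 1.224 kg·m².
T = 2π√(I/(mgd)) = 2π√(1.224/(4.83 × 9.79 × 0.411)) = 1.58 s.

1.58 s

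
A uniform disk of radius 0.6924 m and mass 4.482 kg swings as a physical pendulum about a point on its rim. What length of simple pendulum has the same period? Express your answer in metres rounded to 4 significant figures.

1.039 m

The equivalent simple-pendulum length is L_eq = I/(md), where I is about the pivot and d = 0.69240 m.
I_cm = ½mR² = 1.0744 kg·m², so I = I_cm + md² = 1.0744 + 2.1488 = 3.2231 kg·m².
L_eq = 3.2231/(4.482 × 0.69240) = 1.039 m.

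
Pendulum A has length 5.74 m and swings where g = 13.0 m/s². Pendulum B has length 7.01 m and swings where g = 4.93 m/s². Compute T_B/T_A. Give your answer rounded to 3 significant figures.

T = 2π√(L/g), so T_B/T_A = √((L_B/g_B)/(L_A/g_A)) = √((7.01/4.93)/(5.74/13.0)) = 1.79.

1.79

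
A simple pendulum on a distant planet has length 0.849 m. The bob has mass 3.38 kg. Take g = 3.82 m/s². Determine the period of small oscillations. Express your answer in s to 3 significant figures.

T = 2π√(L/g) = 2π√(0.849/3.82) = 2π × 0.4714 = 2.96 s.

2.96 s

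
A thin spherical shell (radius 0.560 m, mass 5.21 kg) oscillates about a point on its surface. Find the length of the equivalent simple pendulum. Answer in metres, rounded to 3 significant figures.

The equivalent simple-pendulum length is L_eq = I/(md), where I is about the pivot and d = 0.5600 m.
I_cm = (2/3)mR² = 1.089 kg·m², so I = I_cm + md² = 1.089 + 1.634 = 2.723 kg·m².
L_eq = 2.723/(5.21 × 0.5600) = 0.933 m.

0.933 m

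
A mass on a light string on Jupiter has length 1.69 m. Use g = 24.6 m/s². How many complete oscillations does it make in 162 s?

T = 2π√(L/g) = 2π√(1.69/24.6) = 1.647 s.
Number of complete oscillations = ⌊162/1.647⌋ = ⌊98.37⌋ = 98.

98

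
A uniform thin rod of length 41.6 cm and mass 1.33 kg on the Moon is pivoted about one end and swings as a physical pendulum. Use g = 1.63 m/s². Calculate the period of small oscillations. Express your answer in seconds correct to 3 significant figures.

2.59 s

For a physical pendulum T = 2π√(I/(mgd)), with d = 0.2080 m from pivot to centre of mass.
I_cm = mL²/12 = 1.33 × 0.416²/12 = 0.01918 kg·m²; I = I_cm + md² = 0.01918 + 1.33 × 0.2080² = 0.07672 kg·m².
T = 2π√(0.07672/(1.33 × 1.63 × 0.2080)) = 2.59 s.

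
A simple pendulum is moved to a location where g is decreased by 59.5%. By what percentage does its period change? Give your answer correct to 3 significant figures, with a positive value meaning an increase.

57.1%

T ∝ 1/√g, so T'/T = 1/√(0.4050) = 1.571.
Percentage change in T = (1.571 − 1) × 100% = 57.1%.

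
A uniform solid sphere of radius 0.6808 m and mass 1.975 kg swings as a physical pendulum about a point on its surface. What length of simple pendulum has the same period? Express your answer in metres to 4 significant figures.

The equivalent simple-pendulum length is L_eq = I/(md), where I is about the pivot and d = 0.68080 m.
I_cm = (2/5)mR² = 0.36616 kg·m², so I = I_cm + md² = 0.36616 + 0.91539 = 1.2815 kg·m².
L_eq = 1.2815/(1.975 × 0.68080) = 0.9531 m.

0.9531 m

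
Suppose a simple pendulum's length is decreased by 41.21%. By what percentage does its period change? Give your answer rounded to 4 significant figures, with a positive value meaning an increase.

T ∝ √L, so T'/T = √(0.58790) = 0.76675.
Percentage change in T = (0.76675 − 1) × 100% = -23.33%.

-23.33%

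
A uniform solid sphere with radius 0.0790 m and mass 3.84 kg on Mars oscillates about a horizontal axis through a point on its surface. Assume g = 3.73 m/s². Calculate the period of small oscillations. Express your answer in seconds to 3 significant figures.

1.08 s

I_cm = (2/5)mr² = 0.009586 kg·m². The pivot is at distance d = 0.0790 m from the centre of mass.
By the parallel-axis theorem, I = I_cm + md² = 0.009586 + 0.02397 = 0.03355 kg·m².
T = 2π√(I/(mgd)) = 2π√(0.03355/(3.84 × 3.73 × 0.0790)) = 1.08 s.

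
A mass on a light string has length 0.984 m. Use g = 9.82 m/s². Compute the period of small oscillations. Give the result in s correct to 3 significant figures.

T = 2π√(L/g) = 2π√(0.984/9.82) = 2π × 0.3165 = 1.99 s.

1.99 s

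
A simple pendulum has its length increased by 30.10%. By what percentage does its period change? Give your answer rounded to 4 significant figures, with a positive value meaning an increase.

T ∝ √L, so T'/T = √(1.3010) = 1.1406.
Percentage change in T = (1.1406 − 1) × 100% = 14.06%.

14.06%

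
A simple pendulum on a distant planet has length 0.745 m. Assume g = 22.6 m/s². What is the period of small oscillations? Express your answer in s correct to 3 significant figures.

1.14 s

T = 2π√(L/g) = 2π√(0.745/22.6) = 2π × 0.1816 = 1.14 s.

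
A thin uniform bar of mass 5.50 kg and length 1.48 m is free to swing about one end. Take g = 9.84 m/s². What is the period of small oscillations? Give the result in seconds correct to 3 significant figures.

For a physical pendulum T = 2π√(I/(mgd)), with d = 0.7400 m from pivot to centre of mass.
I_cm = mL²/12 = 5.50 × 1.48²/12 = 1.004 kg·m²; I = I_cm + md² = 1.004 + 5.50 × 0.7400² = 4.016 kg·m².
T = 2π√(4.016/(5.50 × 9.84 × 0.7400)) = 1.99 s.

1.99 s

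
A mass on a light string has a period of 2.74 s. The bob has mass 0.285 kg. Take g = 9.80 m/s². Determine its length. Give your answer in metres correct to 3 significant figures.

1.86 m

From T = 2π√(L/g), L = gT²/(4π²) = 9.80 × 2.740²/(4π²) = 1.86 m.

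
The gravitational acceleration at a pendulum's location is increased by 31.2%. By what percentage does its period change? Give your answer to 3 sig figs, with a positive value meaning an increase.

T ∝ 1/√g, so T'/T = 1/√(1.312) = 0.8730.
Percentage change in T = (0.8730 − 1) × 100% = -12.7%.

-12.7%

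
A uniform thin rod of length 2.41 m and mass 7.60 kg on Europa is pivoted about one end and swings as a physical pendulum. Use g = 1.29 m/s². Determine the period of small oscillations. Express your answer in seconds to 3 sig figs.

7.01 s

For a physical pendulum T = 2π√(I/(mgd)), with d = 1.205 m from pivot to centre of mass.
I_cm = mL²/12 = 7.60 × 2.41²/12 = 3.678 kg·m²; I = I_cm + md² = 3.678 + 7.60 × 1.205² = 14.71 kg·m².
T = 2π√(14.71/(7.60 × 1.29 × 1.205)) = 7.01 s.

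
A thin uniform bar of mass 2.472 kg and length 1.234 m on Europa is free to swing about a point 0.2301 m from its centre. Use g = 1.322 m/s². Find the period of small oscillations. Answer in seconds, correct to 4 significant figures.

4.831 s

For a physical pendulum T = 2π√(I/(mgd)), with d = 0.23010 m from pivot to centre of mass.
I_cm = mL²/12 = 2.472 × 1.234²/12 = 0.31369 kg·m²; I = I_cm + md² = 0.31369 + 2.472 × 0.23010² = 0.44457 kg·m².
T = 2π√(0.44457/(2.472 × 1.322 × 0.23010)) = 4.831 s.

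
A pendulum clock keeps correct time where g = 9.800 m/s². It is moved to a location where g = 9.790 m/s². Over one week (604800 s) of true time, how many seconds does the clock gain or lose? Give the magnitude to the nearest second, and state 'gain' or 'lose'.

lose 309 s

The clock's period scales as T ∝ 1/√g, so T'/T = √(9.800/9.790) = 1.00051.
In 604800 s of true time the clock registers 604800/1.00051 = 604491.3 s, so it loses 309 s.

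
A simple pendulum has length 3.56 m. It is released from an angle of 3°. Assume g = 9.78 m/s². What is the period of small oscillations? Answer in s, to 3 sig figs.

3.79 s

T = 2π√(L/g) = 2π√(3.56/9.78) = 2π × 0.6033 = 3.79 s.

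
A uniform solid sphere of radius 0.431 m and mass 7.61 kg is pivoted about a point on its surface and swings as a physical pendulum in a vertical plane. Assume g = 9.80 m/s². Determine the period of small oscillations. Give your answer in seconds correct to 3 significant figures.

1.56 s

I_cm = (2/5)mr² = 0.5655 kg·m². The pivot is at distance d = 0.431 m from the centre of mass.
By the parallel-axis theorem, I = I_cm + md² = 0.5655 + 1.414 = 1.979 kg·m².
T = 2π√(I/(mgd)) = 2π√(1.979/(7.61 × 9.80 × 0.431)) = 1.56 s.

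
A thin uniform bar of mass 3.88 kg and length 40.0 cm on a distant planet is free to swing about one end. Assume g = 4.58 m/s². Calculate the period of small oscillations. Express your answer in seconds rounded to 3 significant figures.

1.52 s

For a physical pendulum T = 2π√(I/(mgd)), with d = 0.2000 m from pivot to centre of mass.
I_cm = mL²/12 = 3.88 × 0.400²/12 = 0.05173 kg·m²; I = I_cm + md² = 0.05173 + 3.88 × 0.2000² = 0.2069 kg·m².
T = 2π√(0.2069/(3.88 × 4.58 × 0.2000)) = 1.52 s.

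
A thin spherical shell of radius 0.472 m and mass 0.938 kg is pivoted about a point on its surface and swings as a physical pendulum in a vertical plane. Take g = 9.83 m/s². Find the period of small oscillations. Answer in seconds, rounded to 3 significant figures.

I_cm = (2/3)mr² = 0.1393 kg·m². The pivot is at distance d = 0.472 m from the centre of mass.
By the parallel-axis theorem, I = I_cm + md² = 0.1393 + 0.2090 = 0.3483 kg·m².
T = 2π√(I/(mgd)) = 2π√(0.3483/(0.938 × 9.83 × 0.472)) = 1.78 s.

1.78 s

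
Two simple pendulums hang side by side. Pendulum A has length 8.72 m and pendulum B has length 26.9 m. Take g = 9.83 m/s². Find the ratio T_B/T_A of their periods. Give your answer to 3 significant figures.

1.76

T ∝ √L, so T_B/T_A = √(L_B/L_A) = √(26.9/8.72) = 1.76.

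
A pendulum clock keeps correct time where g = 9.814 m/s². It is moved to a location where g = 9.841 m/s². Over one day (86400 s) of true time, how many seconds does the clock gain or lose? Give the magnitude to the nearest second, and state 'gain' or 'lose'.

The clock's period scales as T ∝ 1/√g, so T'/T = √(9.814/9.841) = 0.998627.
In 86400 s of true time the clock registers 86400/0.998627 = 86518.8 s, so it gains 119 s.

gain 119 s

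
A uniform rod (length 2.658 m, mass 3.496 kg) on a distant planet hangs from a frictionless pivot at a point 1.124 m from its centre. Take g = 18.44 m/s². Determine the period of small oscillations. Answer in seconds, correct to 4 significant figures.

1.878 s

For a physical pendulum T = 2π√(I/(mgd)), with d = 1.1240 m from pivot to centre of mass.
I_cm = mL²/12 = 3.496 × 2.658²/12 = 2.0583 kg·m²; I = I_cm + md² = 2.0583 + 3.496 × 1.1240² = 6.4750 kg·m².
T = 2π√(6.4750/(3.496 × 18.44 × 1.1240)) = 1.878 s.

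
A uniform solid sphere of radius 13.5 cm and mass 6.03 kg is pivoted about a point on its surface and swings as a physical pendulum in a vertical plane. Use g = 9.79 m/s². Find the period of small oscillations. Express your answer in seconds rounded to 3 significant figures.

I_cm = (2/5)mr² = 0.04396 kg·m². The pivot is at distance d = 0.135 m from the centre of mass.
By the parallel-axis theorem, I = I_cm + md² = 0.04396 + 0.1099 = 0.1539 kg·m².
T = 2π√(I/(mgd)) = 2π√(0.1539/(6.03 × 9.79 × 0.135)) = 0.873 s.

0.873 s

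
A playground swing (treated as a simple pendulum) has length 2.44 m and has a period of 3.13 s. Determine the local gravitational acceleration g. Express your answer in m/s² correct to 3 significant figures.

From T = 2π√(L/g), g = 4π²L/T² = 4π² × 2.44/3.130² = 9.83 m/s².

9.83 m/s²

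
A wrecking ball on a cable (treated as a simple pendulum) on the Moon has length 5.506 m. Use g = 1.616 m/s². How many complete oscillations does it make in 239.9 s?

20

T = 2π√(L/g) = 2π√(5.506/1.616) = 11.598 s.
Number of complete oscillations = ⌊239.9/11.598⌋ = ⌊20.685⌋ = 20.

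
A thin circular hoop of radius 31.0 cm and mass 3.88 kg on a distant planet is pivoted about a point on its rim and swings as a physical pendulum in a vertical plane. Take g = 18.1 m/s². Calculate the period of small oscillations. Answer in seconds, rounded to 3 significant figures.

1.16 s

I_cm = mr² = 0.3729 kg·m². The pivot is at distance d = 0.310 m from the centre of mass.
By the parallel-axis theorem, I = I_cm + md² = 0.3729 + 0.3729 = 0.7457 kg·m².
T = 2π√(I/(mgd)) = 2π√(0.7457/(3.88 × 18.1 × 0.310)) = 1.16 s.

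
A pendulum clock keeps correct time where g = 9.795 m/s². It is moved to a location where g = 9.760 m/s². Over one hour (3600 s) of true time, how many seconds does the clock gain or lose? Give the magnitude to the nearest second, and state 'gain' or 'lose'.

The clock's period scales as T ∝ 1/√g, so T'/T = √(9.795/9.760) = 1.00179.
In 3600 s of true time the clock registers 3600/1.00179 = 3593.6 s, so it loses 6 s.

lose 6 s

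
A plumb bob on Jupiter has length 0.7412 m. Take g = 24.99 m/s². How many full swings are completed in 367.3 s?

T = 2π√(L/g) = 2π√(0.7412/24.99) = 1.0821 s.
Number of complete oscillations = ⌊367.3/1.0821⌋ = ⌊339.43⌋ = 339.

339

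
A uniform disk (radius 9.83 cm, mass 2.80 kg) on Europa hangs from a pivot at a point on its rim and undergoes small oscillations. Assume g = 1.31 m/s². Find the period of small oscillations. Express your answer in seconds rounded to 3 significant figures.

I_cm = ½mr² = 0.01353 kg·m². The pivot is at distance d = 0.0983 m from the centre of mass.
By the parallel-axis theorem, I = I_cm + md² = 0.01353 + 0.02706 = 0.04058 kg·m².
T = 2π√(I/(mgd)) = 2π√(0.04058/(2.80 × 1.31 × 0.0983)) = 2.11 s.

2.11 s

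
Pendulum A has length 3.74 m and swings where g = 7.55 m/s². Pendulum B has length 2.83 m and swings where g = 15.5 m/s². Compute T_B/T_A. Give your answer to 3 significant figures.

T = 2π√(L/g), so T_B/T_A = √((L_B/g_B)/(L_A/g_A)) = √((2.83/15.5)/(3.74/7.55)) = 0.607.

0.607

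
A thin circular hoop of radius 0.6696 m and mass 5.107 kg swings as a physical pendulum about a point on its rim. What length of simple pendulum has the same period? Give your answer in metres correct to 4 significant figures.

1.339 m

The equivalent simple-pendulum length is L_eq = I/(md), where I is about the pivot and d = 0.66960 m.
I_cm = mR² = 2.2898 kg·m², so I = I_cm + md² = 2.2898 + 2.2898 = 4.5796 kg·m².
L_eq = 4.5796/(5.107 × 0.66960) = 1.339 m.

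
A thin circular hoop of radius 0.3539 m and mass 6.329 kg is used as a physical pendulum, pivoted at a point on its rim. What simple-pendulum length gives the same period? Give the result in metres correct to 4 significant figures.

0.7078 m

The equivalent simple-pendulum length is L_eq = I/(md), where I is about the pivot and d = 0.35390 m.
I_cm = mR² = 0.79268 kg·m², so I = I_cm + md² = 0.79268 + 0.79268 = 1.5854 kg·m².
L_eq = 1.5854/(6.329 × 0.35390) = 0.7078 m.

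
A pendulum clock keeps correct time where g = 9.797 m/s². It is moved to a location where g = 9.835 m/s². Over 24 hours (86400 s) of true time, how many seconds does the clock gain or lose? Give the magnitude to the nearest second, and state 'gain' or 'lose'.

gain 167 s

The clock's period scales as T ∝ 1/√g, so T'/T = √(9.797/9.835) = 0.998066.
In 86400 s of true time the clock registers 86400/0.998066 = 86567.4 s, so it gains 167 s.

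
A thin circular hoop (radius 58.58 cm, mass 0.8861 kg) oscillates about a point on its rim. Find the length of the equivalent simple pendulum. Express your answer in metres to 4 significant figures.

1.172 m

The equivalent simple-pendulum length is L_eq = I/(md), where I is about the pivot and d = 0.58580 m.
I_cm = mR² = 0.30408 kg·m², so I = I_cm + md² = 0.30408 + 0.30408 = 0.60815 kg·m².
L_eq = 0.60815/(0.8861 × 0.58580) = 1.172 m.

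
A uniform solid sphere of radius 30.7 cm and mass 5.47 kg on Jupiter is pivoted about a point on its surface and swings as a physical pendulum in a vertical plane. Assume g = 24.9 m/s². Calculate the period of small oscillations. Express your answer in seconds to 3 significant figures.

0.825 s

I_cm = (2/5)mr² = 0.2062 kg·m². The pivot is at distance d = 0.307 m from the centre of mass.
By the parallel-axis theorem, I = I_cm + md² = 0.2062 + 0.5155 = 0.7218 kg·m².
T = 2π√(I/(mgd)) = 2π√(0.7218/(5.47 × 24.9 × 0.307)) = 0.825 s.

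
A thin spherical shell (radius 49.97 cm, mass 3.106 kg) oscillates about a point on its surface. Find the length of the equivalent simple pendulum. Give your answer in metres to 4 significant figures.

0.8328 m

The equivalent simple-pendulum length is L_eq = I/(md), where I is about the pivot and d = 0.49970 m.
I_cm = (2/3)mR² = 0.51705 kg·m², so I = I_cm + md² = 0.51705 + 0.77557 = 1.2926 kg·m².
L_eq = 1.2926/(3.106 × 0.49970) = 0.8328 m.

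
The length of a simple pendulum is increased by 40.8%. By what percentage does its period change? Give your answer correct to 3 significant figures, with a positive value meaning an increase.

18.7%

T ∝ √L, so T'/T = √(1.408) = 1.187.
Percentage change in T = (1.187 − 1) × 100% = 18.7%.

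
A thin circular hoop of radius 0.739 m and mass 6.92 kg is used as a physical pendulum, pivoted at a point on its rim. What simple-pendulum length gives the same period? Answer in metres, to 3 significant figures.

1.48 m

The equivalent simple-pendulum length is L_eq = I/(md), where I is about the pivot and d = 0.7390 m.
I_cm = mR² = 3.779 kg·m², so I = I_cm + md² = 3.779 + 3.779 = 7.558 kg·m².
L_eq = 7.558/(6.92 × 0.7390) = 1.48 m.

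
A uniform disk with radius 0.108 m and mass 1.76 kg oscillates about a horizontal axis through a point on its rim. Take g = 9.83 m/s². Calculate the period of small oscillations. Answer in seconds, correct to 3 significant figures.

I_cm = ½mr² = 0.01026 kg·m². The pivot is at distance d = 0.108 m from the centre of mass.
By the parallel-axis theorem, I = I_cm + md² = 0.01026 + 0.02053 = 0.03079 kg·m².
T = 2π√(I/(mgd)) = 2π√(0.03079/(1.76 × 9.83 × 0.108)) = 0.807 s.

0.807 s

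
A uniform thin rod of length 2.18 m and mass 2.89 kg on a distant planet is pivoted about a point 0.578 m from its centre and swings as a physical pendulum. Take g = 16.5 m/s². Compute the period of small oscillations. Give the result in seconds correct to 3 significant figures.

1.74 s

For a physical pendulum T = 2π√(I/(mgd)), with d = 0.5780 m from pivot to centre of mass.
I_cm = mL²/12 = 2.89 × 2.18²/12 = 1.145 kg·m²; I = I_cm + md² = 1.145 + 2.89 × 0.5780² = 2.110 kg·m².
T = 2π√(2.110/(2.89 × 16.5 × 0.5780)) = 1.74 s.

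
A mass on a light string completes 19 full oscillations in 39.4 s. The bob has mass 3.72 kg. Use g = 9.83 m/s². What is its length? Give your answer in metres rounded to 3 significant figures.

1.07 m

T = 39.4/19 = 2.074 s.
From T = 2π√(L/g), L = gT²/(4π²) = 9.83 × 2.074²/(4π²) = 1.07 m.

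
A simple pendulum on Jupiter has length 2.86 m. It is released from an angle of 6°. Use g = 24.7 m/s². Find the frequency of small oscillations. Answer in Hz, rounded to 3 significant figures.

T = 2π√(L/g) = 2π√(2.86/24.7) = 2.138 s, so f = 1/T = 0.468 Hz.

0.468 Hz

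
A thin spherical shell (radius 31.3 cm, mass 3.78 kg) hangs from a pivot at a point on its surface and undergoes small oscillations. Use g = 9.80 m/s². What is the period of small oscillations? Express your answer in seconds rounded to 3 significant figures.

I_cm = (2/3)mr² = 0.2469 kg·m². The pivot is at distance d = 0.313 m from the centre of mass.
By the parallel-axis theorem, I = I_cm + md² = 0.2469 + 0.3703 = 0.6172 kg·m².
T = 2π√(I/(mgd)) = 2π√(0.6172/(3.78 × 9.80 × 0.313)) = 1.45 s.

1.45 s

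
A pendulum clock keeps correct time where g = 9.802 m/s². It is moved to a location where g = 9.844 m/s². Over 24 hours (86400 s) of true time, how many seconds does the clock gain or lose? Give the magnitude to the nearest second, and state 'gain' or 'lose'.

gain 185 s

The clock's period scales as T ∝ 1/√g, so T'/T = √(9.802/9.844) = 0.997864.
In 86400 s of true time the clock registers 86400/0.997864 = 86584.9 s, so it gains 185 s.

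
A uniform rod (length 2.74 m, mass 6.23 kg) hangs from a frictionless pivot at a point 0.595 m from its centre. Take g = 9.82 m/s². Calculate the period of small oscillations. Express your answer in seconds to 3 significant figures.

For a physical pendulum T = 2π√(I/(mgd)), with d = 0.5950 m from pivot to centre of mass.
I_cm = mL²/12 = 6.23 × 2.74²/12 = 3.898 kg·m²; I = I_cm + md² = 3.898 + 6.23 × 0.5950² = 6.103 kg·m².
T = 2π√(6.103/(6.23 × 9.82 × 0.5950)) = 2.57 s.

2.57 s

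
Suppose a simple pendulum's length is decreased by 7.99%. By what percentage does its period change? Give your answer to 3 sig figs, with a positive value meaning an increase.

T ∝ √L, so T'/T = √(0.9201) = 0.9592.
Percentage change in T = (0.9592 − 1) × 100% = -4.08%.

-4.08%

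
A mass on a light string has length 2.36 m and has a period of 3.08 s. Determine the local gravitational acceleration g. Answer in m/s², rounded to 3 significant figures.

9.82 m/s²

From T = 2π√(L/g), g = 4π²L/T² = 4π² × 2.36/3.080² = 9.82 m/s².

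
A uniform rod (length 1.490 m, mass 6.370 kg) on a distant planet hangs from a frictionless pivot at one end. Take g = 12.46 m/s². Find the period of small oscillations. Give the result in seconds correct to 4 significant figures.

1.774 s

For a physical pendulum T = 2π√(I/(mgd)), with d = 0.74500 m from pivot to centre of mass.
I_cm = mL²/12 = 6.370 × 1.490²/12 = 1.1785 kg·m²; I = I_cm + md² = 1.1785 + 6.370 × 0.74500² = 4.7140 kg·m².
T = 2π√(4.7140/(6.370 × 12.46 × 0.74500)) = 1.774 s.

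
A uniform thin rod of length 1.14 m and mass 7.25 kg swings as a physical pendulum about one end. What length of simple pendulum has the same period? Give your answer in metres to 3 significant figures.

0.760 m

The equivalent simple-pendulum length is L_eq = I/(md), where I is about the pivot and d = 0.5700 m.
I_cm = (1/12)mL² = 0.7852 kg·m², so I = I_cm + md² = 0.7852 + 2.356 = 3.141 kg·m².
L_eq = 3.141/(7.25 × 0.5700) = 0.760 m.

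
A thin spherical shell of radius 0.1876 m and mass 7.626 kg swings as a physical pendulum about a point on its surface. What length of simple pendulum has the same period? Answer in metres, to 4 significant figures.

The equivalent simple-pendulum length is L_eq = I/(md), where I is about the pivot and d = 0.18760 m.
I_cm = (2/3)mR² = 0.17893 kg·m², so I = I_cm + md² = 0.17893 + 0.26839 = 0.44731 kg·m².
L_eq = 0.44731/(7.626 × 0.18760) = 0.3127 m.

0.3127 m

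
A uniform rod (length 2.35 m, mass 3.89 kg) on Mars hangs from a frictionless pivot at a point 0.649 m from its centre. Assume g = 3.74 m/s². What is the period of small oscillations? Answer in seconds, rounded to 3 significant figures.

3.79 s

For a physical pendulum T = 2π√(I/(mgd)), with d = 0.6490 m from pivot to centre of mass.
I_cm = mL²/12 = 3.89 × 2.35²/12 = 1.790 kg·m²; I = I_cm + md² = 1.790 + 3.89 × 0.6490² = 3.429 kg·m².
T = 2π√(3.429/(3.89 × 3.74 × 0.6490)) = 3.79 s.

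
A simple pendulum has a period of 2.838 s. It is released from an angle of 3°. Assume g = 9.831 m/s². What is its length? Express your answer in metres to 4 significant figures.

2.006 m

From T = 2π√(L/g), L = gT²/(4π²) = 9.831 × 2.8380²/(4π²) = 2.006 m.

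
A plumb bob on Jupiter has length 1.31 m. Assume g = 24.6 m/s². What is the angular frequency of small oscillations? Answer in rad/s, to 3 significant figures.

ω = √(g/L) = √(24.6/1.31) = 4.33 rad/s.

4.33 rad/s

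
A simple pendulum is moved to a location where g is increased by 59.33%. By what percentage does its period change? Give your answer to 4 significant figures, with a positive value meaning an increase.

T ∝ 1/√g, so T'/T = 1/√(1.5933) = 0.79223.
Percentage change in T = (0.79223 − 1) × 100% = -20.78%.

-20.78%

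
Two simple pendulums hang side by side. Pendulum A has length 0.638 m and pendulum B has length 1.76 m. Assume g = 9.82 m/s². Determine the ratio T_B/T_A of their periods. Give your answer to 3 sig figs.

1.66

T ∝ √L, so T_B/T_A = √(L_B/L_A) = √(1.76/0.638) = 1.66.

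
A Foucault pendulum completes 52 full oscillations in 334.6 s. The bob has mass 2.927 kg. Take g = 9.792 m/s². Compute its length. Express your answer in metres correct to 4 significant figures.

T = 334.6/52 = 6.4346 s.
From T = 2π√(L/g), L = gT²/(4π²) = 9.792 × 6.4346²/(4π²) = 10.27 m.

10.27 m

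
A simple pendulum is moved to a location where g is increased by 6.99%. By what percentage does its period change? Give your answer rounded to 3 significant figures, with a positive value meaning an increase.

T ∝ 1/√g, so T'/T = 1/√(1.070) = 0.9668.
Percentage change in T = (0.9668 − 1) × 100% = -3.32%.

-3.32%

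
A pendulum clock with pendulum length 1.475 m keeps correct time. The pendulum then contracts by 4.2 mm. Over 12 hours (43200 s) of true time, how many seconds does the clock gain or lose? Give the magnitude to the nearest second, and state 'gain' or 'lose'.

gain 62 s

T ∝ √L, so T'/T = √(1.47080/1.475) = 0.998575.
In 43200 s of true time the clock registers 43200/0.998575 = 43261.6 s, so it gains 62 s.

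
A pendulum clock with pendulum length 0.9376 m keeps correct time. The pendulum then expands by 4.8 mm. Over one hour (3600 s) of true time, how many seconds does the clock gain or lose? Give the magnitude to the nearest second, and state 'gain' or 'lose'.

T ∝ √L, so T'/T = √(0.94240/0.9376) = 1.00256.
In 3600 s of true time the clock registers 3600/1.00256 = 3590.8 s, so it loses 9 s.

lose 9 s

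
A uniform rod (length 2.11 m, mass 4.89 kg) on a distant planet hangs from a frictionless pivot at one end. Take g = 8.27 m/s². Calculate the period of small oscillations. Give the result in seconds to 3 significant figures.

2.59 s

For a physical pendulum T = 2π√(I/(mgd)), with d = 1.055 m from pivot to centre of mass.
I_cm = mL²/12 = 4.89 × 2.11²/12 = 1.814 kg·m²; I = I_cm + md² = 1.814 + 4.89 × 1.055² = 7.257 kg·m².
T = 2π√(7.257/(4.89 × 8.27 × 1.055)) = 2.59 s.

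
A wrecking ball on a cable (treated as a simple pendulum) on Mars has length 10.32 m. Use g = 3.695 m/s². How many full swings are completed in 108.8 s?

10

T = 2π√(L/g) = 2π√(10.32/3.695) = 10.501 s.
Number of complete oscillations = ⌊108.8/10.501⌋ = ⌊10.361⌋ = 10.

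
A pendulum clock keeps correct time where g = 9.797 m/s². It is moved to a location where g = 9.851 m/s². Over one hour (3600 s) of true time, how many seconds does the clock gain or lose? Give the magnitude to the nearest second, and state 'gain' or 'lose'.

gain 10 s

The clock's period scales as T ∝ 1/√g, so T'/T = √(9.797/9.851) = 0.997255.
In 3600 s of true time the clock registers 3600/0.997255 = 3609.9 s, so it gains 10 s.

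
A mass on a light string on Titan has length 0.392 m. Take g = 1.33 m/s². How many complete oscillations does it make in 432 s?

T = 2π√(L/g) = 2π√(0.392/1.33) = 3.411 s.
Number of complete oscillations = ⌊432/3.411⌋ = ⌊126.6⌋ = 126.

126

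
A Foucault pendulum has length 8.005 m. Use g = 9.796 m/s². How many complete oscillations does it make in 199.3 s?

35

T = 2π√(L/g) = 2π√(8.005/9.796) = 5.6798 s.
Number of complete oscillations = ⌊199.3/5.6798⌋ = ⌊35.089⌋ = 35.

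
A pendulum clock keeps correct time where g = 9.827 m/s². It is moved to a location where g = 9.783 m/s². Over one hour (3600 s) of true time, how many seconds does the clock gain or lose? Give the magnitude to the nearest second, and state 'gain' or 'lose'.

The clock's period scales as T ∝ 1/√g, so T'/T = √(9.827/9.783) = 1.00225.
In 3600 s of true time the clock registers 3600/1.00225 = 3591.9 s, so it loses 8 s.

lose 8 s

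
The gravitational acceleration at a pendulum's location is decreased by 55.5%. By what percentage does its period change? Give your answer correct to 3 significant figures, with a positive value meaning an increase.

T ∝ 1/√g, so T'/T = 1/√(0.4450) = 1.499.
Percentage change in T = (1.499 − 1) × 100% = 49.9%.

49.9%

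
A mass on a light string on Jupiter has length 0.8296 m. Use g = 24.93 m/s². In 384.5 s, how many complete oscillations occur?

T = 2π√(L/g) = 2π√(0.8296/24.93) = 1.1462 s.
Number of complete oscillations = ⌊384.5/1.1462⌋ = ⌊335.46⌋ = 335.

335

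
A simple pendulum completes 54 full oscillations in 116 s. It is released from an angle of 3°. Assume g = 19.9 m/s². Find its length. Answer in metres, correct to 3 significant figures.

2.33 m

T = 116/54 = 2.148 s.
From T = 2π√(L/g), L = gT²/(4π²) = 19.9 × 2.148²/(4π²) = 2.33 m.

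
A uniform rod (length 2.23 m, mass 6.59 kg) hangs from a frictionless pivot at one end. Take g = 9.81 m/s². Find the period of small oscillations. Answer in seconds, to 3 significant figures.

For a physical pendulum T = 2π√(I/(mgd)), with d = 1.115 m from pivot to centre of mass.
I_cm = mL²/12 = 6.59 × 2.23²/12 = 2.731 kg·m²; I = I_cm + md² = 2.731 + 6.59 × 1.115² = 10.92 kg·m².
T = 2π√(10.92/(6.59 × 9.81 × 1.115)) = 2.45 s.

2.45 s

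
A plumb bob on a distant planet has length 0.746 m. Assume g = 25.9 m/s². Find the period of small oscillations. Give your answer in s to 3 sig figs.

T = 2π√(L/g) = 2π√(0.746/25.9) = 2π × 0.1697 = 1.07 s.

1.07 s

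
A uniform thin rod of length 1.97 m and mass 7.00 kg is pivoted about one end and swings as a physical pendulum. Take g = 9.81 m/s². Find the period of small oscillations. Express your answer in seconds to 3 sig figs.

For a physical pendulum T = 2π√(I/(mgd)), with d = 0.9850 m from pivot to centre of mass.
I_cm = mL²/12 = 7.00 × 1.97²/12 = 2.264 kg·m²; I = I_cm + md² = 2.264 + 7.00 × 0.9850² = 9.055 kg·m².
T = 2π√(9.055/(7.00 × 9.81 × 0.9850)) = 2.30 s.

2.30 s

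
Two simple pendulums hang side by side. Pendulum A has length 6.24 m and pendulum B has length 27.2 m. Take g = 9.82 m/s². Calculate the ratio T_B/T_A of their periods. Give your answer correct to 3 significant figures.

T ∝ √L, so T_B/T_A = √(L_B/L_A) = √(27.2/6.24) = 2.09.

2.09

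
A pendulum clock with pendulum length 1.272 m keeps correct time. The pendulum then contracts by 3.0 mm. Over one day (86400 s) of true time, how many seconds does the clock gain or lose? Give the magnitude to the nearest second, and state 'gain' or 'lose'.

gain 102 s

T ∝ √L, so T'/T = √(1.26900/1.272) = 0.998820.
In 86400 s of true time the clock registers 86400/0.998820 = 86502.1 s, so it gains 102 s.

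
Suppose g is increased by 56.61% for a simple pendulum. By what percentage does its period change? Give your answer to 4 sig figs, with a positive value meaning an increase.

T ∝ 1/√g, so T'/T = 1/√(1.5661) = 0.79908.
Percentage change in T = (0.79908 − 1) × 100% = -20.09%.

-20.09%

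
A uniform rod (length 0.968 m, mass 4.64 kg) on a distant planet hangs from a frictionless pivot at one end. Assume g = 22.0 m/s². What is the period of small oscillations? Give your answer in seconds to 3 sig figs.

1.08 s

For a physical pendulum T = 2π√(I/(mgd)), with d = 0.4840 m from pivot to centre of mass.
I_cm = mL²/12 = 4.64 × 0.968²/12 = 0.3623 kg·m²; I = I_cm + md² = 0.3623 + 4.64 × 0.4840² = 1.449 kg·m².
T = 2π√(1.449/(4.64 × 22.0 × 0.4840)) = 1.08 s.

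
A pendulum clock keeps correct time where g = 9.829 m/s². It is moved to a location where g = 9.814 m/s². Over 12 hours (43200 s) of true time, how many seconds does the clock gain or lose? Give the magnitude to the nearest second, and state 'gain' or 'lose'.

The clock's period scales as T ∝ 1/√g, so T'/T = √(9.829/9.814) = 1.00076.
In 43200 s of true time the clock registers 43200/1.00076 = 43167.0 s, so it loses 33 s.

lose 33 s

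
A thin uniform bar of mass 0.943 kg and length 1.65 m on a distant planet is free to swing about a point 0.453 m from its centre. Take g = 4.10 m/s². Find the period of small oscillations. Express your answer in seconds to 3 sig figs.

3.03 s

For a physical pendulum T = 2π√(I/(mgd)), with d = 0.4530 m from pivot to centre of mass.
I_cm = mL²/12 = 0.943 × 1.65²/12 = 0.2139 kg·m²; I = I_cm + md² = 0.2139 + 0.943 × 0.4530² = 0.4075 kg·m².
T = 2π√(0.4075/(0.943 × 4.10 × 0.4530)) = 3.03 s.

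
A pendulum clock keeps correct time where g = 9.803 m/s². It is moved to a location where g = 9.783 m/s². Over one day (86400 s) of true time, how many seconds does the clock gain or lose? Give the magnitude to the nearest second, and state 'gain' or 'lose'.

The clock's period scales as T ∝ 1/√g, so T'/T = √(9.803/9.783) = 1.00102.
In 86400 s of true time the clock registers 86400/1.00102 = 86311.8 s, so it loses 88 s.

lose 88 s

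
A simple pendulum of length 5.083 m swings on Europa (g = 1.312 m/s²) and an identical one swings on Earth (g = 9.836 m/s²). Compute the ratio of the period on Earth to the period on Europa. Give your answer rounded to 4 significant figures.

T ∝ 1/√g, so T₂/T₁ = √(g₁/g₂) = √(1.312/9.836) = 0.3652.

0.3652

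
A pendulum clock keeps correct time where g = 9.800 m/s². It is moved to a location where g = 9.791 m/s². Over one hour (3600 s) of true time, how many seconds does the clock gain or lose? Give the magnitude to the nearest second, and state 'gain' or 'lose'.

lose 2 s

The clock's period scales as T ∝ 1/√g, so T'/T = √(9.800/9.791) = 1.00046.
In 3600 s of true time the clock registers 3600/1.00046 = 3598.3 s, so it loses 2 s.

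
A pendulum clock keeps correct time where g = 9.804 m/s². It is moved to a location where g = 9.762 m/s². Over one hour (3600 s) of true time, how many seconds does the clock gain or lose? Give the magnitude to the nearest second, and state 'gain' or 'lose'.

The clock's period scales as T ∝ 1/√g, so T'/T = √(9.804/9.762) = 1.00215.
In 3600 s of true time the clock registers 3600/1.00215 = 3592.3 s, so it loses 8 s.

lose 8 s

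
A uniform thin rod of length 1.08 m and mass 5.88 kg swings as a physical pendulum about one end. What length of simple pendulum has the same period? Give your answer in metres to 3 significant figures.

0.720 m

The equivalent simple-pendulum length is L_eq = I/(md), where I is about the pivot and d = 0.5400 m.
I_cm = (1/12)mL² = 0.5715 kg·m², so I = I_cm + md² = 0.5715 + 1.715 = 2.286 kg·m².
L_eq = 2.286/(5.88 × 0.5400) = 0.720 m.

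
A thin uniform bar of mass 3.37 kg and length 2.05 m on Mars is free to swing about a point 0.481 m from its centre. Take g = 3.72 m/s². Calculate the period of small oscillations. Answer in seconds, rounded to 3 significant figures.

3.58 s

For a physical pendulum T = 2π√(I/(mgd)), with d = 0.4810 m from pivot to centre of mass.
I_cm = mL²/12 = 3.37 × 2.05²/12 = 1.180 kg·m²; I = I_cm + md² = 1.180 + 3.37 × 0.4810² = 1.960 kg·m².
T = 2π√(1.960/(3.37 × 3.72 × 0.4810)) = 3.58 s.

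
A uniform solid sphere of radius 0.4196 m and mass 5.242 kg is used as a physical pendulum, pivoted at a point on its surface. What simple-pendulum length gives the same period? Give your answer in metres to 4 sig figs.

The equivalent simple-pendulum length is L_eq = I/(md), where I is about the pivot and d = 0.41960 m.
I_cm = (2/5)mR² = 0.36917 kg·m², so I = I_cm + md² = 0.36917 + 0.92293 = 1.2921 kg·m².
L_eq = 1.2921/(5.242 × 0.41960) = 0.5874 m.

0.5874 m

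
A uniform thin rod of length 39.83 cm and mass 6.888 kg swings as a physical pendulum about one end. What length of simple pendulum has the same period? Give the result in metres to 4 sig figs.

0.2655 m

The equivalent simple-pendulum length is L_eq = I/(md), where I is about the pivot and d = 0.19915 m.
I_cm = (1/12)mL² = 0.091061 kg·m², so I = I_cm + md² = 0.091061 + 0.27318 = 0.36424 kg·m².
L_eq = 0.36424/(6.888 × 0.19915) = 0.2655 m.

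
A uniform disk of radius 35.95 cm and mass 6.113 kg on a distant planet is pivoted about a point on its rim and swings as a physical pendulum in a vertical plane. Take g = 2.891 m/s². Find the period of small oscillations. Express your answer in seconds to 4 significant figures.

2.714 s

I_cm = ½mr² = 0.39502 kg·m². The pivot is at distance d = 0.3595 m from the centre of mass.
By the parallel-axis theorem, I = I_cm + md² = 0.39502 + 0.79005 = 1.1851 kg·m².
T = 2π√(I/(mgd)) = 2π√(1.1851/(6.113 × 2.891 × 0.3595)) = 2.714 s.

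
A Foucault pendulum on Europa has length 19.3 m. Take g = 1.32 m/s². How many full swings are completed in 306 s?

T = 2π√(L/g) = 2π√(19.3/1.32) = 24.03 s.
Number of complete oscillations = ⌊306/24.03⌋ = ⌊12.74⌋ = 12.

12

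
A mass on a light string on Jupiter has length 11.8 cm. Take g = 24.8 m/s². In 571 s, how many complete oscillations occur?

1317

T = 2π√(L/g) = 2π√(0.118/24.8) = 0.4334 s.
Number of complete oscillations = ⌊571/0.4334⌋ = ⌊1317⌋ = 1317.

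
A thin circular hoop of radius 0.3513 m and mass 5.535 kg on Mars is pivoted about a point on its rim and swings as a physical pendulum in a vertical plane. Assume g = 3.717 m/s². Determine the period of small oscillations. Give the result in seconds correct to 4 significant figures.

I_cm = mr² = 0.68308 kg·m². The pivot is at distance d = 0.3513 m from the centre of mass.
By the parallel-axis theorem, I = I_cm + md² = 0.68308 + 0.68308 = 1.3662 kg·m².
T = 2π√(I/(mgd)) = 2π√(1.3662/(5.535 × 3.717 × 0.3513)) = 2.732 s.

2.732 s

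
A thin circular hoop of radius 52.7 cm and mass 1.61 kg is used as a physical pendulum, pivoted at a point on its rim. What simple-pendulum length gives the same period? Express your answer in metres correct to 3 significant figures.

The equivalent simple-pendulum length is L_eq = I/(md), where I is about the pivot and d = 0.5270 m.
I_cm = mR² = 0.4471 kg·m², so I = I_cm + md² = 0.4471 + 0.4471 = 0.8943 kg·m².
L_eq = 0.8943/(1.61 × 0.5270) = 1.05 m.

1.05 m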